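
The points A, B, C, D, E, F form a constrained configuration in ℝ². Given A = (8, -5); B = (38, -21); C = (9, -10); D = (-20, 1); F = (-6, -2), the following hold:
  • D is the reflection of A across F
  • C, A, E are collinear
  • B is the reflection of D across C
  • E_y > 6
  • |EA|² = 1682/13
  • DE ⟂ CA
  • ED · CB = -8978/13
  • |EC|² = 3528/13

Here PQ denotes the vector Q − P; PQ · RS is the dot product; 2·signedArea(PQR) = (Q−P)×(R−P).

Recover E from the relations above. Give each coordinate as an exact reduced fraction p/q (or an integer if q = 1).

1. E_x = 75/13  [C, A, E are collinear ∩ DE ⟂ CA]
2. E_y = 80/13  [C, A, E are collinear ∩ DE ⟂ CA]
   → E = (75/13, 80/13)

E = (75/13, 80/13)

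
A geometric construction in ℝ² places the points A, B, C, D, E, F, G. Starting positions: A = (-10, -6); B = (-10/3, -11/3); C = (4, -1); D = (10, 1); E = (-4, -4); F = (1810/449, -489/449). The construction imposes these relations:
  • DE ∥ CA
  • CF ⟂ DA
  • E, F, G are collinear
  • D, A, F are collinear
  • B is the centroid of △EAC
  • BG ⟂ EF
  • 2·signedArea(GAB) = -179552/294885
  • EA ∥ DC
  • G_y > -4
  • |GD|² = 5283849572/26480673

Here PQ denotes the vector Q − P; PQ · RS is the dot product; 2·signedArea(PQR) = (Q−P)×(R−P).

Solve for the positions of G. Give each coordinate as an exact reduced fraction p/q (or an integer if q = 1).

1. G_x = -48606102/14711485  [E, F, G are collinear ∩ BG ⟂ EF]
2. G_y = -165403487/44134455  [E, F, G are collinear ∩ BG ⟂ EF]
   → G = (-48606102/14711485, -165403487/44134455)

G = (-48606102/14711485, -165403487/44134455)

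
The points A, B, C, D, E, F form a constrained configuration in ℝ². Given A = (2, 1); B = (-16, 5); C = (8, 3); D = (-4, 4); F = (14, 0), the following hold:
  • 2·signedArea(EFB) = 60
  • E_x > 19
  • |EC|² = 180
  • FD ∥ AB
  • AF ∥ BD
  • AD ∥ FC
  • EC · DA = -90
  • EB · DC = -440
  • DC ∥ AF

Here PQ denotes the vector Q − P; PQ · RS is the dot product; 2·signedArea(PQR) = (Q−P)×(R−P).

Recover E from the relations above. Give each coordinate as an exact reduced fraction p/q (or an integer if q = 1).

E = (20, -3)

1. E_x = 20  [EB · DC = -440 ∩ EC · DA = -90]
2. E_y = -3  [EB · DC = -440 ∩ EC · DA = -90]
   → E = (20, -3)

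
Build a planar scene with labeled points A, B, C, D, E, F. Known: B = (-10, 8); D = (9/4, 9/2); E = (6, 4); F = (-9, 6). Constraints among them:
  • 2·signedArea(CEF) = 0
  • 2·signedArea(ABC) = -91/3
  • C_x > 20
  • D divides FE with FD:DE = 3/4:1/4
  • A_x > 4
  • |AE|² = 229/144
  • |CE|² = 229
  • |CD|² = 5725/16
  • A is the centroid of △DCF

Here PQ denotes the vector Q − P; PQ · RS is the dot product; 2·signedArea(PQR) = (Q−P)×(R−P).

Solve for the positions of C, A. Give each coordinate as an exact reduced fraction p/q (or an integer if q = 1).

1. C_x = 21  [line -2·x + -15·y + 72 = 0 ∩ |CE|² = 229]
2. C_y = 2  [line -2·x + -15·y + 72 = 0 ∩ |CE|² = 229]
   → C = (21, 2)
3. A_x = 19/4  [A is the centroid of △DCF]
4. A_y = 25/6  [A is the centroid of △DCF]
   → A = (19/4, 25/6)

A = (19/4, 25/6)
C = (21, 2)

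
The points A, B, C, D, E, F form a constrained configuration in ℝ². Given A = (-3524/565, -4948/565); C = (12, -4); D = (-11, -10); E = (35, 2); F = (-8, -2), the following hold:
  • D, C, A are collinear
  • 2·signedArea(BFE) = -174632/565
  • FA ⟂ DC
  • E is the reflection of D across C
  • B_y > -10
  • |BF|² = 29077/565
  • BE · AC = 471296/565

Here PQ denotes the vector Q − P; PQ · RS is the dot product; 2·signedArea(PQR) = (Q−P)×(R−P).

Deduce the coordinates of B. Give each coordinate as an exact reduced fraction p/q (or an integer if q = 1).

1. B_x = -4421/565  [BE · AC = 471296/565 ∩ 2·signedArea(BFE) = -174632/565]
2. B_y = -5182/565  [BE · AC = 471296/565 ∩ 2·signedArea(BFE) = -174632/565]
   → B = (-4421/565, -5182/565)

B = (-4421/565, -5182/565)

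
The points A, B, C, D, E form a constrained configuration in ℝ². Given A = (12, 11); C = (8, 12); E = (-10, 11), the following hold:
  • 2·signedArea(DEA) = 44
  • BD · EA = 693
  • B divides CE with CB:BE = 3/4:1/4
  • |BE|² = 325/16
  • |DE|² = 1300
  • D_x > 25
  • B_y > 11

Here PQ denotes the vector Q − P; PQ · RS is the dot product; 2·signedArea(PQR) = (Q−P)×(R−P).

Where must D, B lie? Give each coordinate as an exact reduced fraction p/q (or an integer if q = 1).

B = (-11/2, 45/4)
D = (26, 13)

1. D_y = 13  [2·signedArea(DEA) = 44]
2. D_x = 26  [|DE|² = 1300]
   → D = (26, 13)
3. B_x = -11/2  [B divides CE with CB:BE = 3/4:1/4]
4. B_y = 45/4  [B divides CE with CB:BE = 3/4:1/4]
   → B = (-11/2, 45/4)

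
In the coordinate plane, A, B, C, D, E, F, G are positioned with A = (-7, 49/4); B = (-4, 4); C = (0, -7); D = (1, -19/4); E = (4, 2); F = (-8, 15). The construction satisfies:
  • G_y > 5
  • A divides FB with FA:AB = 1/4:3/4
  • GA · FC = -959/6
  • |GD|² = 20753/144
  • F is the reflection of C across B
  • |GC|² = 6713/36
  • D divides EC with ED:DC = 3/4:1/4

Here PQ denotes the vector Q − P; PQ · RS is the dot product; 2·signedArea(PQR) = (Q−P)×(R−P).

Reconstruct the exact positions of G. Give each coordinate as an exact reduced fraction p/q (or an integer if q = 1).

G = (-14/3, 35/6)

1. G_x = -14/3  [line -8·x + 22·y + -497/3 = 0 ∩ |GC|² = 6713/36]
2. G_y = 35/6  [line -8·x + 22·y + -497/3 = 0 ∩ |GC|² = 6713/36]
   → G = (-14/3, 35/6)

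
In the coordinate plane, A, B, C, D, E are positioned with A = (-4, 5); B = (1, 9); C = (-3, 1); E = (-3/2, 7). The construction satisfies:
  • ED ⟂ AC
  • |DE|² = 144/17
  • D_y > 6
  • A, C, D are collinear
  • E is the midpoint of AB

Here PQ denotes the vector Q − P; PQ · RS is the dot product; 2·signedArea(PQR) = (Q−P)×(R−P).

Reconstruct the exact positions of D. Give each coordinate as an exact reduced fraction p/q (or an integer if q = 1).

D = (-147/34, 107/17)

1. D_x = -147/34  [A, C, D are collinear ∩ ED ⟂ AC]
2. D_y = 107/17  [A, C, D are collinear ∩ ED ⟂ AC]
   → D = (-147/34, 107/17)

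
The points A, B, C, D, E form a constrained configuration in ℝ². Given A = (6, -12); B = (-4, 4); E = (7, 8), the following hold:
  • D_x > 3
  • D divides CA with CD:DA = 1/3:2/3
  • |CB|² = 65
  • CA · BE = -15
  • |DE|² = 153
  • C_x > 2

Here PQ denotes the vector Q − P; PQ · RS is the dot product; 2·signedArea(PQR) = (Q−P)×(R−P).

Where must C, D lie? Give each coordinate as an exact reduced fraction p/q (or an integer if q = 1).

C = (3, 0)
D = (4, -4)

1. C_x = 3  [line -11·x + -4·y + 33 = 0 ∩ |CB|² = 65]
2. C_y = 0  [line -11·x + -4·y + 33 = 0 ∩ |CB|² = 65]
   → C = (3, 0)
3. D_x = 4  [D divides CA with CD:DA = 1/3:2/3]
4. D_y = -4  [D divides CA with CD:DA = 1/3:2/3]
   → D = (4, -4)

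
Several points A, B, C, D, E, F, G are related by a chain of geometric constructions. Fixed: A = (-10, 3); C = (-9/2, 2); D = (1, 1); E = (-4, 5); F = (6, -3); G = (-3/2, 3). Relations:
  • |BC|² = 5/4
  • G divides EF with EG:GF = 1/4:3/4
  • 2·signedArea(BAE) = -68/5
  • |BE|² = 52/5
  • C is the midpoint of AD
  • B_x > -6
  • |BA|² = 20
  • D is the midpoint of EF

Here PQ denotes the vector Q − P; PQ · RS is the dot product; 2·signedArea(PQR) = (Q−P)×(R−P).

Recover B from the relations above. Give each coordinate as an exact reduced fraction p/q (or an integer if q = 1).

1. B_x = -28/5  [line -2·x + 6·y + -122/5 = 0 ∩ |BA|² = 20]
2. B_y = 11/5  [line -2·x + 6·y + -122/5 = 0 ∩ |BA|² = 20]
   → B = (-28/5, 11/5)

B = (-28/5, 11/5)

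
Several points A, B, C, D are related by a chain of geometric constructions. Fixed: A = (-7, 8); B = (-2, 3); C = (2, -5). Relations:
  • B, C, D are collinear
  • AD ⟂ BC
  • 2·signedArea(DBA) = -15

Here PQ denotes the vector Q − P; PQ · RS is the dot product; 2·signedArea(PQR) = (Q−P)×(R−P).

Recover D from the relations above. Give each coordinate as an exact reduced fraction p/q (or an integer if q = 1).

D = (-5, 9)

1. D_x = -5  [B, C, D are collinear ∩ AD ⟂ BC]
2. D_y = 9  [B, C, D are collinear ∩ AD ⟂ BC]
   → D = (-5, 9)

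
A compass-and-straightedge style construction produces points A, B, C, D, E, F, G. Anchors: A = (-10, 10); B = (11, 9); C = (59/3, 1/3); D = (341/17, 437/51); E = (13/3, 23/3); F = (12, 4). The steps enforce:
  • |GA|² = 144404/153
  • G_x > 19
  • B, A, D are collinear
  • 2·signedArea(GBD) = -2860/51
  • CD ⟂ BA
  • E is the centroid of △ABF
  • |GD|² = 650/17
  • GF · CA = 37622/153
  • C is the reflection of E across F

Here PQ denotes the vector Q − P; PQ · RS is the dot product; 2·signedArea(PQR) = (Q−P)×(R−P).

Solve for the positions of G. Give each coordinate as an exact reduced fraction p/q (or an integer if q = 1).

G = (336/17, 122/51)

1. G_x = 336/17  [2·signedArea(GBD) = -2860/51 ∩ GF · CA = 37622/153]
2. G_y = 122/51  [2·signedArea(GBD) = -2860/51 ∩ GF · CA = 37622/153]
   → G = (336/17, 122/51)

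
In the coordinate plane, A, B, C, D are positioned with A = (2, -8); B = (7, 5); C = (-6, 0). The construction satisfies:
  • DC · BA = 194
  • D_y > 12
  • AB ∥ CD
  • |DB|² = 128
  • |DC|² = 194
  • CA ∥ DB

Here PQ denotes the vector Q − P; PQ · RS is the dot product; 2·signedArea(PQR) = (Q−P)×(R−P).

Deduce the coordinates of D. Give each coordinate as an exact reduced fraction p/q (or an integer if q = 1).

D = (-1, 13)

1. D_x = -1  [CA ∥ DB ∩ AB ∥ CD]
2. D_y = 13  [CA ∥ DB ∩ AB ∥ CD]
   → D = (-1, 13)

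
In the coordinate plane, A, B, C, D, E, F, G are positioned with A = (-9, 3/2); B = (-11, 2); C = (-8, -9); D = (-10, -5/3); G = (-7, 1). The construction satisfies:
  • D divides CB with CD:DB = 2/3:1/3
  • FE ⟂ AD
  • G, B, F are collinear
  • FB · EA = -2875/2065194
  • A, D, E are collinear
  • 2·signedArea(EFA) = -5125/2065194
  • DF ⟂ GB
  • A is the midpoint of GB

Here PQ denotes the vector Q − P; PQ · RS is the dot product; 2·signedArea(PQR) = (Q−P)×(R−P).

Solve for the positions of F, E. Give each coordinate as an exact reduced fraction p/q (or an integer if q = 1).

1. F_x = -469/51  [G, B, F are collinear ∩ DF ⟂ GB]
2. F_y = 79/51  [G, B, F are collinear ∩ DF ⟂ GB]
   → F = (-469/51, 79/51)
3. E_x = -60766/6749  [A, D, E are collinear ∩ FE ⟂ AD]
4. E_y = 30133/20247  [A, D, E are collinear ∩ FE ⟂ AD]
   → E = (-60766/6749, 30133/20247)

E = (-60766/6749, 30133/20247)
F = (-469/51, 79/51)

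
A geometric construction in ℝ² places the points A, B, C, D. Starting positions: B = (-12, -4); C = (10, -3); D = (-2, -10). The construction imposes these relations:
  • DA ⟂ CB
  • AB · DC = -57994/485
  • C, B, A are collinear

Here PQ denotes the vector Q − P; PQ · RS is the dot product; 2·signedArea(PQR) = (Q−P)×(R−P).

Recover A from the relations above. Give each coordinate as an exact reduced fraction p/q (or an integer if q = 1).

1. A_x = -1112/485  [C, B, A are collinear ∩ DA ⟂ CB]
2. A_y = -1726/485  [C, B, A are collinear ∩ DA ⟂ CB]
   → A = (-1112/485, -1726/485)

A = (-1112/485, -1726/485)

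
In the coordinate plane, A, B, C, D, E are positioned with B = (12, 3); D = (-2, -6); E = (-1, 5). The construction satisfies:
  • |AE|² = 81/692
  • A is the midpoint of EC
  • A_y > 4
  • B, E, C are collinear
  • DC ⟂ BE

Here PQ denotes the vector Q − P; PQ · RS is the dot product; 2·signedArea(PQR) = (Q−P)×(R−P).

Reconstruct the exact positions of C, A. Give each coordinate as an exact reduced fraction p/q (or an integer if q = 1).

1. C_x = -56/173  [B, E, C are collinear ∩ DC ⟂ BE]
2. C_y = 847/173  [B, E, C are collinear ∩ DC ⟂ BE]
   → C = (-56/173, 847/173)
3. A_x = -229/346  [A is the midpoint of EC]
4. A_y = 856/173  [A is the midpoint of EC]
   → A = (-229/346, 856/173)

A = (-229/346, 856/173)
C = (-56/173, 847/173)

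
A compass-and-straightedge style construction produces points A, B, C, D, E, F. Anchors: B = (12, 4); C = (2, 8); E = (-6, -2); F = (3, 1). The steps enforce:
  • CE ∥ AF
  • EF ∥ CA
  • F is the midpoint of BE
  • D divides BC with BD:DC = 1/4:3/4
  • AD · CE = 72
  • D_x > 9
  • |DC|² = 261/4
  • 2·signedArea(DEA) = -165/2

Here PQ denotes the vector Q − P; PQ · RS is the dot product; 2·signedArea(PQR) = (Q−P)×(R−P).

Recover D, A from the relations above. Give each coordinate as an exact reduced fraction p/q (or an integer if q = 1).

1. D_x = 19/2  [D divides BC with BD:DC = 1/4:3/4]
2. D_y = 5  [D divides BC with BD:DC = 1/4:3/4]
   → D = (19/2, 5)
3. A_x = 11  [CE ∥ AF ∩ EF ∥ CA]
4. A_y = 11  [CE ∥ AF ∩ EF ∥ CA]
   → A = (11, 11)

A = (11, 11)
D = (19/2, 5)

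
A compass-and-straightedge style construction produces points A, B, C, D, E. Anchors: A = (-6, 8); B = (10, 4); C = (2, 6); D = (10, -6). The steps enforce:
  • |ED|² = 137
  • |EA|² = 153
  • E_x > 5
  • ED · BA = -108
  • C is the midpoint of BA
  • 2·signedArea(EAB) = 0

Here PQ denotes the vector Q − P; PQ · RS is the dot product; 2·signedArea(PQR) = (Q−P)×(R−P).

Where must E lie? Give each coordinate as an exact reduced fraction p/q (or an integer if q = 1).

1. E_x = 6  [2·signedArea(EAB) = 0 ∩ ED · BA = -108]
2. E_y = 5  [2·signedArea(EAB) = 0 ∩ ED · BA = -108]
   → E = (6, 5)

E = (6, 5)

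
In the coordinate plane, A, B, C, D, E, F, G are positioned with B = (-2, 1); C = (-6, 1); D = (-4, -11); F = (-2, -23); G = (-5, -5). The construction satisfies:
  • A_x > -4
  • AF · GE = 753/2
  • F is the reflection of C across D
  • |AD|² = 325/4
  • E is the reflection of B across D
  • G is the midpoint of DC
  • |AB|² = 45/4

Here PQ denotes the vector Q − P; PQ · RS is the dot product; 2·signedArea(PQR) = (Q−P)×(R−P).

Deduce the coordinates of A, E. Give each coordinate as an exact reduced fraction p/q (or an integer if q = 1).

1. E_x = -6  [E is the reflection of B across D]
2. E_y = -23  [E is the reflection of B across D]
   → E = (-6, -23)
3. A_x = -7/2  [line 1·x + 18·y + 79/2 = 0 ∩ |AD|² = 325/4]
4. A_y = -2  [line 1·x + 18·y + 79/2 = 0 ∩ |AD|² = 325/4]
   → A = (-7/2, -2)

A = (-7/2, -2)
E = (-6, -23)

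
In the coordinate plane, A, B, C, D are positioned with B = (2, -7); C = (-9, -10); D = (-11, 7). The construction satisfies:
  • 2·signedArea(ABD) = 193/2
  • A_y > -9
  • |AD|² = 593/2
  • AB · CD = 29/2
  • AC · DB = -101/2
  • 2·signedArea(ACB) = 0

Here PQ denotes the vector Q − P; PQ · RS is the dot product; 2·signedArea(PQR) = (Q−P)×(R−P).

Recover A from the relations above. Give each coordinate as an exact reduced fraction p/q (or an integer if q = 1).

1. A_x = -7/2  [2·signedArea(ACB) = 0 ∩ 2·signedArea(ABD) = 193/2]
2. A_y = -17/2  [2·signedArea(ACB) = 0 ∩ 2·signedArea(ABD) = 193/2]
   → A = (-7/2, -17/2)

A = (-7/2, -17/2)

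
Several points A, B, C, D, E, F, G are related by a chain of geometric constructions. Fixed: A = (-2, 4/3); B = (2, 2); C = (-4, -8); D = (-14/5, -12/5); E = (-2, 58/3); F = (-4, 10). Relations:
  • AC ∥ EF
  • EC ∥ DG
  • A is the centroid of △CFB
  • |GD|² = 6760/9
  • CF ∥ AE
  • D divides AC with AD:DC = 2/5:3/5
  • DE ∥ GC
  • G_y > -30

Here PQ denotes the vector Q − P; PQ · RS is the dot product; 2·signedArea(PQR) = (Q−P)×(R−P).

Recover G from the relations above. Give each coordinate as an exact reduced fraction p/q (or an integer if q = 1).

G = (-24/5, -446/15)

1. G_x = -24/5  [DE ∥ GC ∩ EC ∥ DG]
2. G_y = -446/15  [DE ∥ GC ∩ EC ∥ DG]
   → G = (-24/5, -446/15)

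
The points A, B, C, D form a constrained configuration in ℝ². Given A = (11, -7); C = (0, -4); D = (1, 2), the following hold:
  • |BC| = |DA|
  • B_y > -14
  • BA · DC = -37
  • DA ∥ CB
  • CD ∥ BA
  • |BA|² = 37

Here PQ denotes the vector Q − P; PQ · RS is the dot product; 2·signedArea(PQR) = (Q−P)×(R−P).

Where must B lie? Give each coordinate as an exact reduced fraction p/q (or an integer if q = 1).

B = (10, -13)

1. B_x = 10  [CD ∥ BA ∩ DA ∥ CB]
2. B_y = -13  [CD ∥ BA ∩ DA ∥ CB]
   → B = (10, -13)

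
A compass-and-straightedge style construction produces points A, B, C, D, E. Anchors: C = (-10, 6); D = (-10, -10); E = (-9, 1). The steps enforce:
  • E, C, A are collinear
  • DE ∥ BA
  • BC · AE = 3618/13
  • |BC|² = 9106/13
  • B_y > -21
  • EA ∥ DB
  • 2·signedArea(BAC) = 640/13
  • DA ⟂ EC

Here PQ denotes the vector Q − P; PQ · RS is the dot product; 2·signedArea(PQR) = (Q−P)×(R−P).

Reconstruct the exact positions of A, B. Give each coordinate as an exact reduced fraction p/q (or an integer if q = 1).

A = (-90/13, -122/13)
B = (-103/13, -265/13)

1. A_x = -90/13  [E, C, A are collinear ∩ DA ⟂ EC]
2. A_y = -122/13  [E, C, A are collinear ∩ DA ⟂ EC]
   → A = (-90/13, -122/13)
3. B_x = -103/13  [DE ∥ BA ∩ EA ∥ DB]
4. B_y = -265/13  [DE ∥ BA ∩ EA ∥ DB]
   → B = (-103/13, -265/13)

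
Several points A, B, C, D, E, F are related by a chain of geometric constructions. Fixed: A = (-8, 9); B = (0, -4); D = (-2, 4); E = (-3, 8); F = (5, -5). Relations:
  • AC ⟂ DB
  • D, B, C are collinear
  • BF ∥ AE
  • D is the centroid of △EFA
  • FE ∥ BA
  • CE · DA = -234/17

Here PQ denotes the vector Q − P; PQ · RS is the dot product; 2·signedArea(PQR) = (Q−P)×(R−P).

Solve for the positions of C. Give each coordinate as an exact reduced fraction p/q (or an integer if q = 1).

C = (-60/17, 172/17)

1. C_x = -60/17  [D, B, C are collinear ∩ AC ⟂ DB]
2. C_y = 172/17  [D, B, C are collinear ∩ AC ⟂ DB]
   → C = (-60/17, 172/17)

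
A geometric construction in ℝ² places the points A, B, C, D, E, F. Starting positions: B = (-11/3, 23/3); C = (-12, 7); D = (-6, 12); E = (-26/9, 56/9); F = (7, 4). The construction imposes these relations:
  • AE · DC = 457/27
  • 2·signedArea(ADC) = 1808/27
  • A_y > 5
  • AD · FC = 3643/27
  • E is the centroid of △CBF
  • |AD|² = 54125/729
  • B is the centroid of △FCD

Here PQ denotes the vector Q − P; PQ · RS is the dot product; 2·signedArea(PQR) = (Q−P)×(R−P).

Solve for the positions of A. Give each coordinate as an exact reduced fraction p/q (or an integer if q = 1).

1. A_x = 4/27  [AD · FC = 3643/27 ∩ AE · DC = 457/27]
2. A_y = 161/27  [AD · FC = 3643/27 ∩ AE · DC = 457/27]
   → A = (4/27, 161/27)

A = (4/27, 161/27)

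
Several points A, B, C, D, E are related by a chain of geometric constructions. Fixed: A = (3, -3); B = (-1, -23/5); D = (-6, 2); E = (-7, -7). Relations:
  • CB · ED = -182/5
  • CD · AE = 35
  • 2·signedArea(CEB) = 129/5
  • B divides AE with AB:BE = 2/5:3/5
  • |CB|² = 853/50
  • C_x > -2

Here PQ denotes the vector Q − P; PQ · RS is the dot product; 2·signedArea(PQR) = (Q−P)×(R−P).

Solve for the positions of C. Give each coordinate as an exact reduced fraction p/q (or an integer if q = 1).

C = (-3/2, -1/2)

1. C_x = -3/2  [CD · AE = 35 ∩ 2·signedArea(CEB) = 129/5]
2. C_y = -1/2  [CD · AE = 35 ∩ 2·signedArea(CEB) = 129/5]
   → C = (-3/2, -1/2)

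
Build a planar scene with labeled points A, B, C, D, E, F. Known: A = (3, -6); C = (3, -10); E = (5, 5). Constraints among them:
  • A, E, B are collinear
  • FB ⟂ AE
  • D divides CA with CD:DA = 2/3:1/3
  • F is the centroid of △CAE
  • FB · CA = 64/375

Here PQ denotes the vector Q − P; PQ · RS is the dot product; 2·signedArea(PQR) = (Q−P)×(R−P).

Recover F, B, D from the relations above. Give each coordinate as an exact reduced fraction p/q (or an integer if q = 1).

B = (429/125, -453/125)
D = (3, -22/3)
F = (11/3, -11/3)

1. F_x = 11/3  [F is the centroid of △CAE]
2. F_y = -11/3  [F is the centroid of △CAE]
   → F = (11/3, -11/3)
3. B_x = 429/125  [A, E, B are collinear ∩ FB ⟂ AE]
4. B_y = -453/125  [A, E, B are collinear ∩ FB ⟂ AE]
   → B = (429/125, -453/125)
5. D_x = 3  [D divides CA with CD:DA = 2/3:1/3]
6. D_y = -22/3  [D divides CA with CD:DA = 2/3:1/3]
   → D = (3, -22/3)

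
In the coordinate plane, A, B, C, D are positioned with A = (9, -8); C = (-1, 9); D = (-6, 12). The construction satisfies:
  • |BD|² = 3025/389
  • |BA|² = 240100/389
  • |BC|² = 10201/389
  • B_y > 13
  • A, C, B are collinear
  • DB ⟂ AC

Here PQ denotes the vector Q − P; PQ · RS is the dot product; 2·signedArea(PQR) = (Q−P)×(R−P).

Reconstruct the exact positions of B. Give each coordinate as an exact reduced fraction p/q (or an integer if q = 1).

1. B_x = -1399/389  [A, C, B are collinear ∩ DB ⟂ AC]
2. B_y = 5218/389  [A, C, B are collinear ∩ DB ⟂ AC]
   → B = (-1399/389, 5218/389)

B = (-1399/389, 5218/389)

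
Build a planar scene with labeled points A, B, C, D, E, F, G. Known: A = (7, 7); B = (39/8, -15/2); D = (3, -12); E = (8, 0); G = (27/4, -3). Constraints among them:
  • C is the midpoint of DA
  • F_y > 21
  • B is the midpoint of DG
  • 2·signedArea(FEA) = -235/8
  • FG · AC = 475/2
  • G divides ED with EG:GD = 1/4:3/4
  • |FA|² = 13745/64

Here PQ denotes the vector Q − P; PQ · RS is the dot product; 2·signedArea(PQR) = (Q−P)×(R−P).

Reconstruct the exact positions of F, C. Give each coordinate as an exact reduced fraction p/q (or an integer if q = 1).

1. F_x = 73/8  [line -7·x + -1·y + 683/8 = 0 ∩ |FA|² = 13745/64]
2. F_y = 43/2  [line -7·x + -1·y + 683/8 = 0 ∩ |FA|² = 13745/64]
   → F = (73/8, 43/2)
3. C_x = 5  [FG · AC = 475/2 ∩ C is the midpoint of DA]
4. C_y = -5/2  [FG · AC = 475/2 ∩ C is the midpoint of DA]
   → C = (5, -5/2)

C = (5, -5/2)
F = (73/8, 43/2)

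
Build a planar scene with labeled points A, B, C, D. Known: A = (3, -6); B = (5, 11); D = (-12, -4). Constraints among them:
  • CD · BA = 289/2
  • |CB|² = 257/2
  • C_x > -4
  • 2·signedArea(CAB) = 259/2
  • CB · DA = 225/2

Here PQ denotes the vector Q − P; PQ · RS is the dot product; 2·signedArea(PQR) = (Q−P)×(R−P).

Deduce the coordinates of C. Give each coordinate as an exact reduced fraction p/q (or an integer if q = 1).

C = (-7/2, 7/2)

1. C_x = -7/2  [2·signedArea(CAB) = 259/2 ∩ CB · DA = 225/2]
2. C_y = 7/2  [2·signedArea(CAB) = 259/2 ∩ CB · DA = 225/2]
   → C = (-7/2, 7/2)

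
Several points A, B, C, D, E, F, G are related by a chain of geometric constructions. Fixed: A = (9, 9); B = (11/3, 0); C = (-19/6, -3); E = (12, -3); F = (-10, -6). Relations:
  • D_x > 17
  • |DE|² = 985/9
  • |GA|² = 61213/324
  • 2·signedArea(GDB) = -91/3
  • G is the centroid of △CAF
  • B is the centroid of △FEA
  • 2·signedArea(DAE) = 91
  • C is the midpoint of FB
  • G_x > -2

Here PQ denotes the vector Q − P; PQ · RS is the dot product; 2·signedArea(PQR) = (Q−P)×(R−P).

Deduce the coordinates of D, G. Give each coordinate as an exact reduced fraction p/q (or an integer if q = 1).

D = (52/3, 6)
G = (-25/18, 0)

1. G_x = -25/18  [G is the centroid of △CAF]
2. G_y = 0  [G is the centroid of △CAF]
   → G = (-25/18, 0)
3. D_x = 52/3  [2·signedArea(DAE) = 91 ∩ 2·signedArea(GDB) = -91/3]
4. D_y = 6  [2·signedArea(DAE) = 91 ∩ 2·signedArea(GDB) = -91/3]
   → D = (52/3, 6)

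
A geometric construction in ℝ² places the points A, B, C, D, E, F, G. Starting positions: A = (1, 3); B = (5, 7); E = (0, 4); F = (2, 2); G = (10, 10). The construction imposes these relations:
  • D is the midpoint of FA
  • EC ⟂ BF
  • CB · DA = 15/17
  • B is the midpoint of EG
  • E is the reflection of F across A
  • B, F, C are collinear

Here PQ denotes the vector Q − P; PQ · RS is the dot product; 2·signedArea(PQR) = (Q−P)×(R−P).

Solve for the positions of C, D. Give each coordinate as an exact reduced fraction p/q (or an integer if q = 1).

1. C_x = 40/17  [B, F, C are collinear ∩ EC ⟂ BF]
2. C_y = 44/17  [B, F, C are collinear ∩ EC ⟂ BF]
   → C = (40/17, 44/17)
3. D_x = 3/2  [D is the midpoint of FA]
4. D_y = 5/2  [D is the midpoint of FA]
   → D = (3/2, 5/2)

C = (40/17, 44/17)
D = (3/2, 5/2)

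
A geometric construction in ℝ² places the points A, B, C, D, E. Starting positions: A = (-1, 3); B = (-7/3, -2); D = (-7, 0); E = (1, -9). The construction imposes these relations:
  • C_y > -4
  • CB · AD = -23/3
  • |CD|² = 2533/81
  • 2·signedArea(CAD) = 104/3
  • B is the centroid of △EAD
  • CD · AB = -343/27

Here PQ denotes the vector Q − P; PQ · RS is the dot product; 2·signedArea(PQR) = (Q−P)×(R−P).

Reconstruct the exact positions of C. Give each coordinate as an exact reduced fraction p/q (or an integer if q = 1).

1. C_x = -25/9  [CD · AB = -343/27 ∩ CB · AD = -23/3]
2. C_y = -11/3  [CD · AB = -343/27 ∩ CB · AD = -23/3]
   → C = (-25/9, -11/3)

C = (-25/9, -11/3)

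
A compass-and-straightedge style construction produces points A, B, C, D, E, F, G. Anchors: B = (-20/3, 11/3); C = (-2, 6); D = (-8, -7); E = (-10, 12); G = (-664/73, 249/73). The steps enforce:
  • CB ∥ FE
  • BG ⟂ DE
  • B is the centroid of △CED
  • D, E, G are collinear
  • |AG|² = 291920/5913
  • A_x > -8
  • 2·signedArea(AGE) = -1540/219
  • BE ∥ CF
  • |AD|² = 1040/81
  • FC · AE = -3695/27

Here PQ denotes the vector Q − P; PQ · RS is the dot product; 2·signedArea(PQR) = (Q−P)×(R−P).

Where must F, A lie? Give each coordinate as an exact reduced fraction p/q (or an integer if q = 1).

A = (-68/9, -31/9)
F = (-16/3, 43/3)

1. F_x = -16/3  [CB ∥ FE ∩ BE ∥ CF]
2. F_y = 43/3  [CB ∥ FE ∩ BE ∥ CF]
   → F = (-16/3, 43/3)
3. A_x = -68/9  [2·signedArea(AGE) = -1540/219 ∩ FC · AE = -3695/27]
4. A_y = -31/9  [2·signedArea(AGE) = -1540/219 ∩ FC · AE = -3695/27]
   → A = (-68/9, -31/9)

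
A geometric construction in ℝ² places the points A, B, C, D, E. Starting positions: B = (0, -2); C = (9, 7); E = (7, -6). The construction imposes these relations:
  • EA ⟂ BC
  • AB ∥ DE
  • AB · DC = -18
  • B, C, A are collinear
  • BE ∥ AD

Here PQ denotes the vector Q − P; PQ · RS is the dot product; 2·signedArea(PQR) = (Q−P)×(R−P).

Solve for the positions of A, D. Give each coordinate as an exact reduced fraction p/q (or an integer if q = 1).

A = (3/2, -1/2)
D = (17/2, -9/2)

1. A_x = 3/2  [B, C, A are collinear ∩ EA ⟂ BC]
2. A_y = -1/2  [B, C, A are collinear ∩ EA ⟂ BC]
   → A = (3/2, -1/2)
3. D_x = 17/2  [AB ∥ DE ∩ BE ∥ AD]
4. D_y = -9/2  [AB ∥ DE ∩ BE ∥ AD]
   → D = (17/2, -9/2)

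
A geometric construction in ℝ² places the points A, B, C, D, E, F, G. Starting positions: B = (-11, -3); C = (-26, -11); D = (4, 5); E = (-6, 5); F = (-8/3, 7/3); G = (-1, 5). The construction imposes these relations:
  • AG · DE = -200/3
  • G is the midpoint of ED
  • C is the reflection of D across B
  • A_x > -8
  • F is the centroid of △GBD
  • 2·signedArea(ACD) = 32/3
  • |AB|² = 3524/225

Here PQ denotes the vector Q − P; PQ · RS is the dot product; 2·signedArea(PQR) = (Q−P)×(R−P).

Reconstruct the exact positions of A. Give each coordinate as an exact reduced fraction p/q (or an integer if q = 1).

A = (-23/3, -13/15)

1. A_x = -23/3  [2·signedArea(ACD) = 32/3 ∩ AG · DE = -200/3]
2. A_y = -13/15  [2·signedArea(ACD) = 32/3 ∩ AG · DE = -200/3]
   → A = (-23/3, -13/15)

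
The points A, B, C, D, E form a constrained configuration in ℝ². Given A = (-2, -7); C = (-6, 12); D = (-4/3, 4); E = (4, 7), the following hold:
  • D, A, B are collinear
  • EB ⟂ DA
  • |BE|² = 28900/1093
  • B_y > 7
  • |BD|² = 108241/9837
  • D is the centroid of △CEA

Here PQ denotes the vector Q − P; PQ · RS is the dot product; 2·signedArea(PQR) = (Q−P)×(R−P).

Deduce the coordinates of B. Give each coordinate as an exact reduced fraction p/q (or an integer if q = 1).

B = (-1238/1093, 7991/1093)

1. B_x = -1238/1093  [D, A, B are collinear ∩ EB ⟂ DA]
2. B_y = 7991/1093  [D, A, B are collinear ∩ EB ⟂ DA]
   → B = (-1238/1093, 7991/1093)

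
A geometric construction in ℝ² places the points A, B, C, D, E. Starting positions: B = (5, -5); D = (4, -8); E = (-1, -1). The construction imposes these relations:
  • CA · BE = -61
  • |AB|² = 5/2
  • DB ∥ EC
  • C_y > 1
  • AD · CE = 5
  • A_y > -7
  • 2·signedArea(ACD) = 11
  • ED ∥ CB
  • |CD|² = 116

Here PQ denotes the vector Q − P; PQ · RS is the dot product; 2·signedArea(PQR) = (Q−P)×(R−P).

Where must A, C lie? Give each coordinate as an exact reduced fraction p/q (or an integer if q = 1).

1. C_x = 0  [ED ∥ CB ∩ DB ∥ EC]
2. C_y = 2  [ED ∥ CB ∩ DB ∥ EC]
   → C = (0, 2)
3. A_x = 9/2  [2·signedArea(ACD) = 11 ∩ CA · BE = -61]
4. A_y = -13/2  [2·signedArea(ACD) = 11 ∩ CA · BE = -61]
   → A = (9/2, -13/2)

A = (9/2, -13/2)
C = (0, 2)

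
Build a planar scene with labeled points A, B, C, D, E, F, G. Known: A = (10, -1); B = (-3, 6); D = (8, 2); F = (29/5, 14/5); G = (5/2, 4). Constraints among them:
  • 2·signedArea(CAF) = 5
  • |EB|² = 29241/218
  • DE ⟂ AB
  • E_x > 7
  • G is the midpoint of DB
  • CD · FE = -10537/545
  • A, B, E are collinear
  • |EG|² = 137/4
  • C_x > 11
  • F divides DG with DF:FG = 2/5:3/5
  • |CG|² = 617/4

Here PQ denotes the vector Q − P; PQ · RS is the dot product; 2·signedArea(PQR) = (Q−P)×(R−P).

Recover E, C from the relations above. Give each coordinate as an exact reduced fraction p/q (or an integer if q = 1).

1. E_x = 1569/218  [A, B, E are collinear ∩ DE ⟂ AB]
2. E_y = 111/218  [A, B, E are collinear ∩ DE ⟂ AB]
   → E = (1569/218, 111/218)
3. C_x = 12  [CD · FE = -10537/545 ∩ 2·signedArea(CAF) = 5]
4. C_y = -4  [CD · FE = -10537/545 ∩ 2·signedArea(CAF) = 5]
   → C = (12, -4)

C = (12, -4)
E = (1569/218, 111/218)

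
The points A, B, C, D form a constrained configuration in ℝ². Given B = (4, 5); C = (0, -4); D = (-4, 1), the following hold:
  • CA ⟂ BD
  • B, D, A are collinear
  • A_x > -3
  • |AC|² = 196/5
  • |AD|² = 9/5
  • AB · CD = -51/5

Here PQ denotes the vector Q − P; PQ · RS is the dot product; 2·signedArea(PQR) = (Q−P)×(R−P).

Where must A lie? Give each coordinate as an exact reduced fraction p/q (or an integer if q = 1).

1. A_x = -14/5  [B, D, A are collinear ∩ CA ⟂ BD]
2. A_y = 8/5  [B, D, A are collinear ∩ CA ⟂ BD]
   → A = (-14/5, 8/5)

A = (-14/5, 8/5)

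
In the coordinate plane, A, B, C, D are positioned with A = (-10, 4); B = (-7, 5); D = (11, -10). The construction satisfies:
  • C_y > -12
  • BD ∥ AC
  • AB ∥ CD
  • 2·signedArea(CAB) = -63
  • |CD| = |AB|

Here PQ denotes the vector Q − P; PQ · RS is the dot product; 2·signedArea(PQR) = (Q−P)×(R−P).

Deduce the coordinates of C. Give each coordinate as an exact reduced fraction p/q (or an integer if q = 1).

C = (8, -11)

1. C_x = 8  [AB ∥ CD ∩ BD ∥ AC]
2. C_y = -11  [AB ∥ CD ∩ BD ∥ AC]
   → C = (8, -11)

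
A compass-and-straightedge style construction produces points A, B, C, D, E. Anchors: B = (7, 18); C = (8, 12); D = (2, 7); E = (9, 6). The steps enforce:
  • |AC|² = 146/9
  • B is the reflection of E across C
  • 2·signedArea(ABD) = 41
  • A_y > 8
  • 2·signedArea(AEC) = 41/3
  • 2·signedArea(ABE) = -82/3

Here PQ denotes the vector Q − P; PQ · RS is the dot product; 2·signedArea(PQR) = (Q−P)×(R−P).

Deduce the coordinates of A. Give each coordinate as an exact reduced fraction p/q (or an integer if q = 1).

1. A_x = 19/3  [2·signedArea(ABD) = 41 ∩ 2·signedArea(ABE) = -82/3]
2. A_y = 25/3  [2·signedArea(ABD) = 41 ∩ 2·signedArea(ABE) = -82/3]
   → A = (19/3, 25/3)

A = (19/3, 25/3)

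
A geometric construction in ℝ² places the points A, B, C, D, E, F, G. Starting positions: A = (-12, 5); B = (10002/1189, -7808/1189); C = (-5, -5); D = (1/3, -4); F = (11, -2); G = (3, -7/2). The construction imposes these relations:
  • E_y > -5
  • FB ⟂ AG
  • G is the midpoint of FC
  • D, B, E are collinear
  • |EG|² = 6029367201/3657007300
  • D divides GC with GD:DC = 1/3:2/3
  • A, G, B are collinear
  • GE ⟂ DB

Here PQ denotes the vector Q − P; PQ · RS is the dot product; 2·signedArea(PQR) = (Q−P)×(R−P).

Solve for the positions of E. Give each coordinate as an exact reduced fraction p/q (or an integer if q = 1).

E = (2387278353/914251825, -4318687004/914251825)

1. E_x = 2387278353/914251825  [D, B, E are collinear ∩ GE ⟂ DB]
2. E_y = -4318687004/914251825  [D, B, E are collinear ∩ GE ⟂ DB]
   → E = (2387278353/914251825, -4318687004/914251825)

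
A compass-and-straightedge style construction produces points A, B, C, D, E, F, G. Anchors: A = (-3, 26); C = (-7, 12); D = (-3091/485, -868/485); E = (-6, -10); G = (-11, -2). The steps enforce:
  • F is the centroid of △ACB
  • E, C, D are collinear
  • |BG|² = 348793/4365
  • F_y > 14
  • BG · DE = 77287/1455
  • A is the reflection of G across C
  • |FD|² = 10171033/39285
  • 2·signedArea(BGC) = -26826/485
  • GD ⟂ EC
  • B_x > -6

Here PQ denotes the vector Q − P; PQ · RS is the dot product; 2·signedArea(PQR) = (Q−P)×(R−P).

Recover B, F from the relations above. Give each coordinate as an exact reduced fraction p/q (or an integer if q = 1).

1. B_x = -7456/1455  [BG · DE = 77287/1455 ∩ 2·signedArea(BGC) = -26826/485]
2. B_y = 6892/1455  [BG · DE = 77287/1455 ∩ 2·signedArea(BGC) = -26826/485]
   → B = (-7456/1455, 6892/1455)
3. F_x = -22006/4365  [F is the centroid of △ACB]
4. F_y = 62182/4365  [F is the centroid of △ACB]
   → F = (-22006/4365, 62182/4365)

B = (-7456/1455, 6892/1455)
F = (-22006/4365, 62182/4365)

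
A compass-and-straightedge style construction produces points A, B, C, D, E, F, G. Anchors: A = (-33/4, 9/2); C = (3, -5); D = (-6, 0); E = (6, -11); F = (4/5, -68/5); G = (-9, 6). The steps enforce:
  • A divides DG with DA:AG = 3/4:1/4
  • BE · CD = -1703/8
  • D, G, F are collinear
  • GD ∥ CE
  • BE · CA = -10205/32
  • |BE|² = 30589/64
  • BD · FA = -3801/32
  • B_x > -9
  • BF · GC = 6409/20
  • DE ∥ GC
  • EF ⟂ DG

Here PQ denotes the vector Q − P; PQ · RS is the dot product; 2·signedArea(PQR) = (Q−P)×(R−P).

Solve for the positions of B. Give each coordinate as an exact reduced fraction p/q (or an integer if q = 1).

1. B_x = -69/8  [BF · GC = 6409/20 ∩ BE · CD = -1703/8]
2. B_y = 21/4  [BF · GC = 6409/20 ∩ BE · CD = -1703/8]
   → B = (-69/8, 21/4)

B = (-69/8, 21/4)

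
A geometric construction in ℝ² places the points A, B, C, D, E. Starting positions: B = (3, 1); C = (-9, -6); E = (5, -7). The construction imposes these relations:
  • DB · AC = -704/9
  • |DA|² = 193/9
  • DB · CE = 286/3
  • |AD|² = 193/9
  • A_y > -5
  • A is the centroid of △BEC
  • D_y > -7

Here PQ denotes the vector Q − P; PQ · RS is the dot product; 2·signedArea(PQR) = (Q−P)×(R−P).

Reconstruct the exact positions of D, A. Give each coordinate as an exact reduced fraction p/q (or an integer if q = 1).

1. A_x = -1/3  [A is the centroid of △BEC]
2. A_y = -4  [A is the centroid of △BEC]
   → A = (-1/3, -4)
3. D_x = -13/3  [DB · CE = 286/3 ∩ DB · AC = -704/9]
4. D_y = -19/3  [DB · CE = 286/3 ∩ DB · AC = -704/9]
   → D = (-13/3, -19/3)

A = (-1/3, -4)
D = (-13/3, -19/3)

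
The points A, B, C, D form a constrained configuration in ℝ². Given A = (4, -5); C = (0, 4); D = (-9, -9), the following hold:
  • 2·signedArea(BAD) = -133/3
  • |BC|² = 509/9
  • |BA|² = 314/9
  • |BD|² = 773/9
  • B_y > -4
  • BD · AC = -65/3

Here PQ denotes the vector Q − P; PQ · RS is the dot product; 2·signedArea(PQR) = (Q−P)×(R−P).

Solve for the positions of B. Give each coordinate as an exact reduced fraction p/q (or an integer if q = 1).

B = (-5/3, -10/3)

1. B_x = -5/3  [2·signedArea(BAD) = -133/3 ∩ BD · AC = -65/3]
2. B_y = -10/3  [2·signedArea(BAD) = -133/3 ∩ BD · AC = -65/3]
   → B = (-5/3, -10/3)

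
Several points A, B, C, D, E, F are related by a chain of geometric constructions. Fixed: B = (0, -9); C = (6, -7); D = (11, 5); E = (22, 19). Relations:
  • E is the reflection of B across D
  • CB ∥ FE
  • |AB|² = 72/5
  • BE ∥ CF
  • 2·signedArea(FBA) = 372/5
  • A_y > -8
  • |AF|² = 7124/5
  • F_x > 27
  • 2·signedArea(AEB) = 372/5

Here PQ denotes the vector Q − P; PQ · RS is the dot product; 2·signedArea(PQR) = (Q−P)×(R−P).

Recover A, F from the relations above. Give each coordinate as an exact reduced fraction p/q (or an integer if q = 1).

A = (18/5, -39/5)
F = (28, 21)

1. A_x = 18/5  [line 28·x + -22·y + -1362/5 = 0 ∩ |AB|² = 72/5]
2. A_y = -39/5  [line 28·x + -22·y + -1362/5 = 0 ∩ |AB|² = 72/5]
   → A = (18/5, -39/5)
3. F_x = 28  [CB ∥ FE ∩ BE ∥ CF]
4. F_y = 21  [CB ∥ FE ∩ BE ∥ CF]
   → F = (28, 21)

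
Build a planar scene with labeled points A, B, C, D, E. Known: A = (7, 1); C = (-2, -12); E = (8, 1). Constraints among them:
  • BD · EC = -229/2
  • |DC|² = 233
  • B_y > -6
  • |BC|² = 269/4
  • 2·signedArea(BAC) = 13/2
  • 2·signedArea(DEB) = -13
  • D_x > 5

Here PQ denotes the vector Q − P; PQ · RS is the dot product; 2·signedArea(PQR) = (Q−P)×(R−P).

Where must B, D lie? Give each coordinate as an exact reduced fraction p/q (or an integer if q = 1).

1. B_x = 3  [line 13·x + -9·y + -177/2 = 0 ∩ |BC|² = 269/4]
2. B_y = -11/2  [line 13·x + -9·y + -177/2 = 0 ∩ |BC|² = 269/4]
   → B = (3, -11/2)
3. D_x = 6  [2·signedArea(DEB) = -13 ∩ BD · EC = -229/2]
4. D_y = 1  [2·signedArea(DEB) = -13 ∩ BD · EC = -229/2]
   → D = (6, 1)

B = (3, -11/2)
D = (6, 1)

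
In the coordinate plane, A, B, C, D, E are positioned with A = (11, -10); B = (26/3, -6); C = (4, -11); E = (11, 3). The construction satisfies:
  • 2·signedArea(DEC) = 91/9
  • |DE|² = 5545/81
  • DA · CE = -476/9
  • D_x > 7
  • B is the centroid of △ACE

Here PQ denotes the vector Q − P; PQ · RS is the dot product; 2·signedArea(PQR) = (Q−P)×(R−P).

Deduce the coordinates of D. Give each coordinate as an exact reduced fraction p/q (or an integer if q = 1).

1. D_x = 71/9  [2·signedArea(DEC) = 91/9 ∩ DA · CE = -476/9]
2. D_y = -14/3  [2·signedArea(DEC) = 91/9 ∩ DA · CE = -476/9]
   → D = (71/9, -14/3)

D = (71/9, -14/3)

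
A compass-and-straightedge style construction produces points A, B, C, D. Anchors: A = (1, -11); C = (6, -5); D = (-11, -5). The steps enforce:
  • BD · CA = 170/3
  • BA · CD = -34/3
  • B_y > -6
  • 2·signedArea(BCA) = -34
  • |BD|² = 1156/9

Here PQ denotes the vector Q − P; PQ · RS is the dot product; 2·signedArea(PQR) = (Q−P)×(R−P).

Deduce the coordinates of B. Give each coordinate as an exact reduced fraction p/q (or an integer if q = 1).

1. B_x = 1/3  [2·signedArea(BCA) = -34 ∩ BA · CD = -34/3]
2. B_y = -5  [2·signedArea(BCA) = -34 ∩ BA · CD = -34/3]
   → B = (1/3, -5)

B = (1/3, -5)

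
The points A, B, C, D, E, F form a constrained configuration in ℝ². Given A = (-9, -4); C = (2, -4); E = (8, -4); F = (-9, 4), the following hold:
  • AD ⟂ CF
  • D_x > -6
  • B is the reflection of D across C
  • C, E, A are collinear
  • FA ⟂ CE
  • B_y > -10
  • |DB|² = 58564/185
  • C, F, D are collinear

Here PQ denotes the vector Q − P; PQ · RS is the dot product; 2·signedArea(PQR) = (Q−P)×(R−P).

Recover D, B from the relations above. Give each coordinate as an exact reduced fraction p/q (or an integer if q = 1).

1. D_x = -961/185  [C, F, D are collinear ∩ AD ⟂ CF]
2. D_y = 228/185  [C, F, D are collinear ∩ AD ⟂ CF]
   → D = (-961/185, 228/185)
3. B_x = 1701/185  [B is the reflection of D across C]
4. B_y = -1708/185  [B is the reflection of D across C]
   → B = (1701/185, -1708/185)

B = (1701/185, -1708/185)
D = (-961/185, 228/185)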